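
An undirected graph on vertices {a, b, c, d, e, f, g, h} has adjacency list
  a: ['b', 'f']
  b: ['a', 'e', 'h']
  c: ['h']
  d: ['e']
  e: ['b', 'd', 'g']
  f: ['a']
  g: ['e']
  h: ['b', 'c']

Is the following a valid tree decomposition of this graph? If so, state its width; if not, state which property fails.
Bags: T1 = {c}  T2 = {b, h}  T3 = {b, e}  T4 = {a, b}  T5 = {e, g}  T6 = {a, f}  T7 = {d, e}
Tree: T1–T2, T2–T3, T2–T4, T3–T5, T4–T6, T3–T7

A tree decomposition must satisfy three properties: every vertex lies in some bag; for every edge, both endpoints lie together in some bag; and for every vertex, the bags containing it form a connected subtree. Here edge (h,c) lies in no bag, so the decomposition is invalid.

No — edge (h,c) lies in no bag.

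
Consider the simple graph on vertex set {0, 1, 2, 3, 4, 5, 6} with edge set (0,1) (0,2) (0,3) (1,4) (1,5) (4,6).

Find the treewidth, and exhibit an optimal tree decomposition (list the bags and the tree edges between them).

Each bag holds 2 vertices, so the decomposition has width 1, which upper-bounds the treewidth. G has an edge, so its treewidth is at least 1. Therefore the treewidth is 1.

Treewidth 1.
One such decomposition:
Bags: B1 = {0, 1}  B2 = {1, 4}  B3 = {0, 3}  B4 = {0, 2}  B5 = {4, 6}  B6 = {1, 5}
Tree: B1–B2, B1–B3, B1–B4, B2–B5, B2–B6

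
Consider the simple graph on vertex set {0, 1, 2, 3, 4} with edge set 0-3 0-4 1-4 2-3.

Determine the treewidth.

A width-1 tree decomposition is:
Bags: B1 = {0, 4}  B2 = {1, 4}  B3 = {0, 3}  B4 = {2, 3}
Tree: B1–B2, B1–B3, B3–B4
Every bag has size at most 2, so the width is 2 − 1 = 1 and tw(G) ≤ 1. G has an edge, so its treewidth is at least 1. Combining the bounds, tw(G) = 1.

1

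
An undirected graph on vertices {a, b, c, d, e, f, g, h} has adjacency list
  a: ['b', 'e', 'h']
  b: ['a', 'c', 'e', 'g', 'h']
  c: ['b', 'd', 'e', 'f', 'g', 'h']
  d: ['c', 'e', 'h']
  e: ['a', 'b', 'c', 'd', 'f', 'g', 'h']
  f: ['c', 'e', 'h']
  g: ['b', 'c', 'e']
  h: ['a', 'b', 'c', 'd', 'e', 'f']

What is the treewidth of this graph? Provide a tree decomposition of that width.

Treewidth 3.
Bags: B1 = {b, c, e, h}  B2 = {a, b, e, h}  B3 = {c, e, f, h}  B4 = {b, c, e, g}  B5 = {c, d, e, h}
Tree: B1–B2, B1–B3, B1–B4, B1–B5

The largest bag has 4 vertices, giving width 3; this decomposition certifies tw(G) ≤ 3. On the other hand G contains the 4-clique {b, c, e, g}. A clique must lie in a single bag of any decomposition, so no decomposition can have width below 3. Combining the bounds, tw(G) = 3.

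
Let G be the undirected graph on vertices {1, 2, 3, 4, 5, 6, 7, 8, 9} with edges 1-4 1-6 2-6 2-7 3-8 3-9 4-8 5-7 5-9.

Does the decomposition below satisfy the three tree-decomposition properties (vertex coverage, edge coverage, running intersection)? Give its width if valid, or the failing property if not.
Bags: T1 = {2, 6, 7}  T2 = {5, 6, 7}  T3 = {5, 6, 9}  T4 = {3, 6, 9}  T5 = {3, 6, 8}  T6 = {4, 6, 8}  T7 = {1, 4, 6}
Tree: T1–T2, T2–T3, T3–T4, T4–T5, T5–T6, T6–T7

Yes; width 2.

Vertex coverage: the bags together contain {1, 2, 3, 4, 5, 6, 7, 8, 9}, the full vertex set. Edge coverage: each edge of G has both endpoints in at least one bag. Running intersection: for every vertex, the bags containing it form a connected subtree. All three properties hold, so this is a valid tree decomposition of width max|bag| − 1 = 2, and hence tw(G) ≤ 2.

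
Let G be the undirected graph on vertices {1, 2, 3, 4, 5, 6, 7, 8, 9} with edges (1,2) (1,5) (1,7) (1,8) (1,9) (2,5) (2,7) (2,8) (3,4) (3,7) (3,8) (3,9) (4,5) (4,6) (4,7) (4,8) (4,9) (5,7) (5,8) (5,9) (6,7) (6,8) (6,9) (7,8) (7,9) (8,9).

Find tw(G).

4

A width-4 tree decomposition is:
Bags: B1 = {3, 4, 7, 8, 9}  B2 = {4, 5, 7, 8, 9}  B3 = {4, 6, 7, 8, 9}  B4 = {1, 5, 7, 8, 9}  B5 = {1, 2, 5, 7, 8}
Tree: B1–B2, B1–B3, B2–B4, B4–B5
Each bag holds 5 vertices, so the decomposition has width 4, which upper-bounds the treewidth. For the lower bound, the 5 vertices {1, 5, 7, 8, 9} are pairwise adjacent, and any tree decomposition puts a clique entirely inside one bag — forcing width ≥ 4. Therefore the treewidth is 4.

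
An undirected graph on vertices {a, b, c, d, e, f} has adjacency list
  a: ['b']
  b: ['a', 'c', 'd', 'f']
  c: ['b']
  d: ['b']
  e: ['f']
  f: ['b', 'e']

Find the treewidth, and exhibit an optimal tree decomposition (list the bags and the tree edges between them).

Each bag holds 2 vertices, so the decomposition has width 1, which upper-bounds the treewidth. G has an edge, so its treewidth is at least 1. Combining the bounds, tw(G) = 1.

Treewidth 1.
Bags: B1 = {b, d}  B2 = {a, b}  B3 = {b, c}  B4 = {b, f}  B5 = {e, f}
Tree: B1–B2, B2–B3, B1–B4, B4–B5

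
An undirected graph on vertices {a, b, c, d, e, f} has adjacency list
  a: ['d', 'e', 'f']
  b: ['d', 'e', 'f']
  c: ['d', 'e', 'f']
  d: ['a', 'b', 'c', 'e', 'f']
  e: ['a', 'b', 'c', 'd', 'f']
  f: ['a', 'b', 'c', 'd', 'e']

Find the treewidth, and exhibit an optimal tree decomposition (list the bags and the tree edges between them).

Treewidth 3.
One optimal decomposition is:
Bags: B1 = {a, d, e, f}  B2 = {c, d, e, f}  B3 = {b, d, e, f}
Tree: B1–B2, B1–B3

Every bag has size at most 4, so the width is 4 − 1 = 3 and tw(G) ≤ 3. On the other hand G contains the 4-clique {c, d, e, f}. A clique must lie in a single bag of any decomposition, so no decomposition can have width below 3. Combining the bounds, tw(G) = 3.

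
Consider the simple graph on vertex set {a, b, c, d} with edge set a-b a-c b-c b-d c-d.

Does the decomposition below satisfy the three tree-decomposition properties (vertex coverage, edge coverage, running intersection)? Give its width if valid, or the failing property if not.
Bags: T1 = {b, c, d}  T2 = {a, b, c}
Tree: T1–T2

Every vertex of G appears in some bag (union = {a, b, c, d}); every edge is covered by a bag; and for each vertex v the set of bags containing v is connected in the bag tree. The decomposition is therefore valid. The largest bag has 3 vertices, so the width is 2.

Yes; width 2.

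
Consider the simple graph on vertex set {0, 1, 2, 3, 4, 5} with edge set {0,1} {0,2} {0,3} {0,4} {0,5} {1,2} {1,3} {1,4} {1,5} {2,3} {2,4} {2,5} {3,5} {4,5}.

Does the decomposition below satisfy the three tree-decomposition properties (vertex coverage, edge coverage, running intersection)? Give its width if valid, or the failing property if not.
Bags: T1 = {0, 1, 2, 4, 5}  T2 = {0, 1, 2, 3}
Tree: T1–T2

A tree decomposition must satisfy three properties: every vertex lies in some bag; for every edge, both endpoints lie together in some bag; and for every vertex, the bags containing it form a connected subtree. Here edge (5,3) lies in no bag, so the decomposition is invalid.

No — edge (5,3) lies in no bag.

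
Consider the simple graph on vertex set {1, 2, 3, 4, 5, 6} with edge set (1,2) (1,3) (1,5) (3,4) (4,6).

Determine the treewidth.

1

A width-1 tree decomposition is:
Bags: B1 = {1, 5}  B2 = {1, 2}  B3 = {1, 3}  B4 = {3, 4}  B5 = {4, 6}
Tree: B1–B2, B1–B3, B3–B4, B4–B5
Every bag has size at most 2, so the width is 2 − 1 = 1 and tw(G) ≤ 1. G has an edge, so its treewidth is at least 1. Combining the bounds, tw(G) = 1.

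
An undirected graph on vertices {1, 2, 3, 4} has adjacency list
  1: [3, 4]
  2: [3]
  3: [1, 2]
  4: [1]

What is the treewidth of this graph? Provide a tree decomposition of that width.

Treewidth 1.
Bags: B1 = {1, 4}  B2 = {1, 3}  B3 = {2, 3}
Tree: B1–B2, B2–B3

Each bag holds 2 vertices, so the decomposition has width 1, which upper-bounds the treewidth. Any graph with an edge has treewidth ≥ 1, and G has the edge 4–1. Therefore the treewidth is 1.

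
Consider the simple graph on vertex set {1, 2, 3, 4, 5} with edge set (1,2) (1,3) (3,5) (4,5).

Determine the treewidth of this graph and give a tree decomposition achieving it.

The largest bag has 2 vertices, giving width 1; this decomposition certifies tw(G) ≤ 1. Since G has at least one edge (e.g. 2–1), it is not an edgeless graph, so tw(G) ≥ 1. Combining the bounds, tw(G) = 1.

Treewidth 1.
One optimal decomposition is:
Bags: B1 = {1, 2}  B2 = {1, 3}  B3 = {3, 5}  B4 = {4, 5}
Tree: B1–B2, B2–B3, B3–B4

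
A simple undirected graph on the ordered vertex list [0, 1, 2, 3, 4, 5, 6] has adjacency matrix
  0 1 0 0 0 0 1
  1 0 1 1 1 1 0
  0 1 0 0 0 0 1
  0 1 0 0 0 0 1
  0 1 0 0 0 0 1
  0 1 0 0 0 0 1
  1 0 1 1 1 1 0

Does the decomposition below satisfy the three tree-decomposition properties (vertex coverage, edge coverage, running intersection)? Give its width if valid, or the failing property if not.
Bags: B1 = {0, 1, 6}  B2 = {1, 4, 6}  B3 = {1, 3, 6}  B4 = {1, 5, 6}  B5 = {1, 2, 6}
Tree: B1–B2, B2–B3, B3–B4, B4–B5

Yes; width 2.

Checking the three conditions: (i) the bags cover all of {0, 1, 2, 3, 4, 5, 6}; (ii) for each edge, some bag contains both endpoints; (iii) the bags containing any fixed vertex form a subtree. All hold, so the decomposition is valid with width 3 − 1 = 2.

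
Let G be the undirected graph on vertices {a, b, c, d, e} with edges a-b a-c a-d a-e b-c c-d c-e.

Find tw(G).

A width-2 tree decomposition is:
Bags: B1 = {a, c, d}  B2 = {a, b, c}  B3 = {a, c, e}
Tree: B1–B2, B2–B3
Each bag holds 3 vertices, so the decomposition has width 2, which upper-bounds the treewidth. On the other hand G contains the 3-clique {a, c, d}. A clique must lie in a single bag of any decomposition, so no decomposition can have width below 2. The upper and lower bounds meet at 2, so that is the treewidth.

2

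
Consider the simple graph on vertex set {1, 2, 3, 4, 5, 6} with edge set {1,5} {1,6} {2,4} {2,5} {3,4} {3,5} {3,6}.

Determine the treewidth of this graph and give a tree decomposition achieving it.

The largest bag has 3 vertices, giving width 2; this decomposition certifies tw(G) ≤ 2. For the lower bound, G contains the cycle 2–4–3–5–2, so G is not a forest; only forests have treewidth ≤ 1, hence tw(G) ≥ 2. Hence tw(G) = 2 exactly.

Treewidth 2.
One optimal decomposition is:
Bags: B1 = {2, 4, 5}  B2 = {3, 4, 5}  B3 = {1, 3, 5}  B4 = {1, 3, 6}
Tree: B1–B2, B2–B3, B3–B4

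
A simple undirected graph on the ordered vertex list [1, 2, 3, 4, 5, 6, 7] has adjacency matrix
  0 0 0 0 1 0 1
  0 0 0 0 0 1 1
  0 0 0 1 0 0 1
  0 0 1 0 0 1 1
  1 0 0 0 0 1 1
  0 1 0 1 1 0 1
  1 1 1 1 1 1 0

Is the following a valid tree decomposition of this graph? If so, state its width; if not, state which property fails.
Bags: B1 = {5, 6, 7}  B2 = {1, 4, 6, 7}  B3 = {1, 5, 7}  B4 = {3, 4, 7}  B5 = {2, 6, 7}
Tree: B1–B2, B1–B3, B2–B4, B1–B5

No — bags containing vertex 1 are not connected in the tree.

A tree decomposition must satisfy three properties: every vertex lies in some bag; for every edge, both endpoints lie together in some bag; and for every vertex, the bags containing it form a connected subtree. Here bags containing vertex 1 are not connected in the tree, so the decomposition is invalid.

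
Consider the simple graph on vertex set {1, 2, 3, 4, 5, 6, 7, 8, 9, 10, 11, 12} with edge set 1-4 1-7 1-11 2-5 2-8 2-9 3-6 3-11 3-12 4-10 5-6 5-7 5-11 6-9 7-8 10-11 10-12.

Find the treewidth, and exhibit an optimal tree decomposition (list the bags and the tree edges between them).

Every bag has size at most 4, so the width is 4 − 1 = 3 and tw(G) ≤ 3. For the lower bound: the 4 vertex sets {2,8,9}, {6}, {5}, {1,3,7,11} are disjoint, each induces a connected subgraph, and every pair is joined by at least one edge of G. Contracting each set to a single vertex therefore yields K_{4} as a minor, and since treewidth is minor-monotone, tw(G) ≥ tw(K_{4}) = 3. Therefore the treewidth is 3.

Treewidth 3.
Bags: B1 = {2, 6, 8, 9}  B2 = {2, 5, 6, 8}  B3 = {5, 6, 7, 8}  B4 = {3, 5, 6, 7}  B5 = {3, 5, 7, 11}  B6 = {1, 3, 7, 11}  B7 = {1, 3, 11, 12}  B8 = {1, 10, 11, 12}  B9 = {1, 4, 10, 12}
Tree: B1–B2, B2–B3, B3–B4, B4–B5, B5–B6, B6–B7, B7–B8, B8–B9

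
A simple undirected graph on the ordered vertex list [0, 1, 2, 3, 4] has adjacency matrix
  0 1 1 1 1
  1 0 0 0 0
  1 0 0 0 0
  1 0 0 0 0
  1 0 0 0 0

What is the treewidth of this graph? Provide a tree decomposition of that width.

Every bag has size at most 2, so the width is 2 − 1 = 1 and tw(G) ≤ 1. Any graph with an edge has treewidth ≥ 1, and G has the edge 2–0. Hence tw(G) = 1 exactly.

Treewidth 1.
One optimal decomposition is:
Bags: B1 = {0, 2}  B2 = {0, 4}  B3 = {0, 3}  B4 = {0, 1}
Tree: B1–B2, B2–B3, B2–B4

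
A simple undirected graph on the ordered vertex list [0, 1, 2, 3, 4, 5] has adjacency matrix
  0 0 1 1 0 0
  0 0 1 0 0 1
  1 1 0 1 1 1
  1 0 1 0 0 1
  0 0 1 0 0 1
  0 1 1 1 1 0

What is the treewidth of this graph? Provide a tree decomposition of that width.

Treewidth 2.
One optimal decomposition is:
Bags: B1 = {2, 3, 5}  B2 = {2, 4, 5}  B3 = {1, 2, 5}  B4 = {0, 2, 3}
Tree: B1–B2, B1–B3, B1–B4

Each bag holds 3 vertices, so the decomposition has width 2, which upper-bounds the treewidth. On the other hand G contains the 3-clique {0, 2, 3}. A clique must lie in a single bag of any decomposition, so no decomposition can have width below 2. Combining the bounds, tw(G) = 2.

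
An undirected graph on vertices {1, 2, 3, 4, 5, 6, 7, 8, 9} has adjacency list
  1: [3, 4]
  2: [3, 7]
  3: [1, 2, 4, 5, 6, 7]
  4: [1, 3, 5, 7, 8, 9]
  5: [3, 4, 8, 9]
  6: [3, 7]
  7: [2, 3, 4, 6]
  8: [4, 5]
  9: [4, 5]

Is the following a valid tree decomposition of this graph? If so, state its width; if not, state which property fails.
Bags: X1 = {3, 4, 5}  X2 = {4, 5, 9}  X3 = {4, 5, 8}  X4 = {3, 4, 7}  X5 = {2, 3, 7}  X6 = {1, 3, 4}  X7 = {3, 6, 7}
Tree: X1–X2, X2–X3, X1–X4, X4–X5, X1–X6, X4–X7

Yes; width 2.

Every vertex of G appears in some bag (union = {1, 2, 3, 4, 5, 6, 7, 8, 9}); every edge is covered by a bag; and for each vertex v the set of bags containing v is connected in the bag tree. The decomposition is therefore valid. The largest bag has 3 vertices, so the width is 2.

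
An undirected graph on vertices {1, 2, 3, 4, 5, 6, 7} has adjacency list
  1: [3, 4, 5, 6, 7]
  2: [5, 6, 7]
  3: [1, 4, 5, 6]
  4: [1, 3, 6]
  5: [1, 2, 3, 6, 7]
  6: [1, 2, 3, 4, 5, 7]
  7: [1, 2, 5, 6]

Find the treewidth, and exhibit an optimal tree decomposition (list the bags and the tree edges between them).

Treewidth 3.
One such decomposition:
Bags: B1 = {1, 3, 5, 6}  B2 = {1, 5, 6, 7}  B3 = {1, 3, 4, 6}  B4 = {2, 5, 6, 7}
Tree: B1–B2, B1–B3, B2–B4

Every bag has size at most 4, so the width is 4 − 1 = 3 and tw(G) ≤ 3. Conversely, {1, 3, 4, 6} is a clique of size 4, and the vertices of any clique must share a bag in every tree decomposition; so some bag has ≥ 4 vertices and tw(G) ≥ 3. Combining the bounds, tw(G) = 3.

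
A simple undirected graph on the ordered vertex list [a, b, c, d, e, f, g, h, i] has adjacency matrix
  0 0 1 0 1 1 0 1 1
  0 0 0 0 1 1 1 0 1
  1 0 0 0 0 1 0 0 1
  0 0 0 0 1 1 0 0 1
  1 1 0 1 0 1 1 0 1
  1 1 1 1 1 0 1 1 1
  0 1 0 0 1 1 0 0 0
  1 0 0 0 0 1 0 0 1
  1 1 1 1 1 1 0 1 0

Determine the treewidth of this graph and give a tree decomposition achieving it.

Treewidth 3.
Bags: B1 = {d, e, f, i}  B2 = {b, e, f, i}  B3 = {b, e, f, g}  B4 = {a, e, f, i}  B5 = {a, f, h, i}  B6 = {a, c, f, i}
Tree: B1–B2, B2–B3, B1–B4, B4–B5, B5–B6

Each bag holds 4 vertices, so the decomposition has width 3, which upper-bounds the treewidth. On the other hand G contains the 4-clique {b, e, f, g}. A clique must lie in a single bag of any decomposition, so no decomposition can have width below 3. The upper and lower bounds meet at 3, so that is the treewidth.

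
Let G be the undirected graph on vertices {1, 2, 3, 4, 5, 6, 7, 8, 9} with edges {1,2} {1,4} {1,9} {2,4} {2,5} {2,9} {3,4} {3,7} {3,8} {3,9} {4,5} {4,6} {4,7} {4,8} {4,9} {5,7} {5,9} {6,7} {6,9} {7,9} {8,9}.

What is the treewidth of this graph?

3

A width-3 tree decomposition is:
Bags: B1 = {2, 4, 5, 9}  B2 = {4, 5, 7, 9}  B3 = {3, 4, 7, 9}  B4 = {4, 6, 7, 9}  B5 = {1, 2, 4, 9}  B6 = {3, 4, 8, 9}
Tree: B1–B2, B2–B3, B3–B4, B1–B5, B3–B6
Every bag has size at most 4, so the width is 4 − 1 = 3 and tw(G) ≤ 3. For the lower bound, the 4 vertices {3, 4, 8, 9} are pairwise adjacent, and any tree decomposition puts a clique entirely inside one bag — forcing width ≥ 3. Combining the bounds, tw(G) = 3.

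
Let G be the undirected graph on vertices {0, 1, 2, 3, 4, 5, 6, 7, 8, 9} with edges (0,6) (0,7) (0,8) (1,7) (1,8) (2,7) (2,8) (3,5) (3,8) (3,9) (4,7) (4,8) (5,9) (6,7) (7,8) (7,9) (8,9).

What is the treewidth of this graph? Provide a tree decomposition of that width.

Treewidth 2.
One optimal decomposition is:
Bags: B1 = {4, 7, 8}  B2 = {2, 7, 8}  B3 = {0, 7, 8}  B4 = {0, 6, 7}  B5 = {7, 8, 9}  B6 = {1, 7, 8}  B7 = {3, 8, 9}  B8 = {3, 5, 9}
Tree: B1–B2, B1–B3, B3–B4, B1–B5, B2–B6, B5–B7, B7–B8

Each bag holds 3 vertices, so the decomposition has width 2, which upper-bounds the treewidth. On the other hand G contains the 3-clique {3, 8, 9}. A clique must lie in a single bag of any decomposition, so no decomposition can have width below 2. Combining the bounds, tw(G) = 2.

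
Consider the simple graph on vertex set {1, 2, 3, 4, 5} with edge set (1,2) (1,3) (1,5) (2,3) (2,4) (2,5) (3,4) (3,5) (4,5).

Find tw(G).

3

A width-3 tree decomposition is:
Bags: B1 = {1, 2, 3, 5}  B2 = {2, 3, 4, 5}
Tree: B1–B2
Each bag holds 4 vertices, so the decomposition has width 3, which upper-bounds the treewidth. On the other hand G contains the 4-clique {1, 2, 3, 5}. A clique must lie in a single bag of any decomposition, so no decomposition can have width below 3. Combining the bounds, tw(G) = 3.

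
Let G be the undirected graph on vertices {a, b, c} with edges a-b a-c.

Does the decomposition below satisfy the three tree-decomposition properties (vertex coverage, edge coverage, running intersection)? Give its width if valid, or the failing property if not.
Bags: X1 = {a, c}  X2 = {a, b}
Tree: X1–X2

Checking the three conditions: (i) the bags cover all of {a, b, c}; (ii) for each edge, some bag contains both endpoints; (iii) the bags containing any fixed vertex form a subtree. All hold, so the decomposition is valid with width 2 − 1 = 1.

Yes; width 1.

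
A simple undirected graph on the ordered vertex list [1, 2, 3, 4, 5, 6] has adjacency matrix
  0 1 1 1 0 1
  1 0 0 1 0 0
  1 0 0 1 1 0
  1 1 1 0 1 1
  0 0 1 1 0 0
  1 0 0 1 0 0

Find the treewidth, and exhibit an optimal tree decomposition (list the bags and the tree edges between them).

Treewidth 2.
One such decomposition:
Bags: B1 = {1, 3, 4}  B2 = {3, 4, 5}  B3 = {1, 4, 6}  B4 = {1, 2, 4}
Tree: B1–B2, B1–B3, B3–B4

The largest bag has 3 vertices, giving width 2; this decomposition certifies tw(G) ≤ 2. For the lower bound, the 3 vertices {1, 2, 4} are pairwise adjacent, and any tree decomposition puts a clique entirely inside one bag — forcing width ≥ 2. The upper and lower bounds meet at 2, so that is the treewidth.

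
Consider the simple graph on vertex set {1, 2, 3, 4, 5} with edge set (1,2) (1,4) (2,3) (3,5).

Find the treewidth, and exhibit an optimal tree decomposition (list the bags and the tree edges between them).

Every bag has size at most 2, so the width is 2 − 1 = 1 and tw(G) ≤ 1. Any graph with an edge has treewidth ≥ 1, and G has the edge 4–1. Combining the bounds, tw(G) = 1.

Treewidth 1.
One optimal decomposition is:
Bags: B1 = {1, 4}  B2 = {1, 2}  B3 = {2, 3}  B4 = {3, 5}
Tree: B1–B2, B2–B3, B3–B4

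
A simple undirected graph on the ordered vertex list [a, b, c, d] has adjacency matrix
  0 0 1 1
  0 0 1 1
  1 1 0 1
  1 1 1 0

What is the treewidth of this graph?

A width-2 tree decomposition is:
Bags: B1 = {a, c, d}  B2 = {b, c, d}
Tree: B1–B2
Each bag holds 3 vertices, so the decomposition has width 2, which upper-bounds the treewidth. For the lower bound, the 3 vertices {a, c, d} are pairwise adjacent, and any tree decomposition puts a clique entirely inside one bag — forcing width ≥ 2. Hence tw(G) = 2 exactly.

2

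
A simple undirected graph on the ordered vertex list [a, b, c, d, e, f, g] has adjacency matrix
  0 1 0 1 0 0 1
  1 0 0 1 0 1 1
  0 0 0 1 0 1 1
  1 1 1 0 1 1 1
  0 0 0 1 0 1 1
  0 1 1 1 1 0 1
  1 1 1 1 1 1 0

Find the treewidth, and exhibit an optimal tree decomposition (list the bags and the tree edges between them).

Each bag holds 4 vertices, so the decomposition has width 3, which upper-bounds the treewidth. On the other hand G contains the 4-clique {a, b, d, g}. A clique must lie in a single bag of any decomposition, so no decomposition can have width below 3. Hence tw(G) = 3 exactly.

Treewidth 3.
Bags: B1 = {c, d, f, g}  B2 = {b, d, f, g}  B3 = {d, e, f, g}  B4 = {a, b, d, g}
Tree: B1–B2, B2–B3, B2–B4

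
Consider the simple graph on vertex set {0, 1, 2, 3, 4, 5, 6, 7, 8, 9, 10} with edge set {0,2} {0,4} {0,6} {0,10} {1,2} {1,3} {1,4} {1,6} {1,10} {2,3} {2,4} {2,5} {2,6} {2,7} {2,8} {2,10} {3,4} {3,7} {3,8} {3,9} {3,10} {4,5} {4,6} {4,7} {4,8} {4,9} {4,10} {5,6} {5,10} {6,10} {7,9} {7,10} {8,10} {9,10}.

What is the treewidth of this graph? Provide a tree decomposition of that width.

Every bag has size at most 5, so the width is 5 − 1 = 4 and tw(G) ≤ 4. For the lower bound, the 5 vertices {3, 4, 7, 9, 10} are pairwise adjacent, and any tree decomposition puts a clique entirely inside one bag — forcing width ≥ 4. Hence tw(G) = 4 exactly.

Treewidth 4.
One optimal decomposition is:
Bags: B1 = {2, 3, 4, 8, 10}  B2 = {1, 2, 3, 4, 10}  B3 = {1, 2, 4, 6, 10}  B4 = {2, 3, 4, 7, 10}  B5 = {0, 2, 4, 6, 10}  B6 = {2, 4, 5, 6, 10}  B7 = {3, 4, 7, 9, 10}
Tree: B1–B2, B2–B3, B2–B4, B3–B5, B3–B6, B4–B7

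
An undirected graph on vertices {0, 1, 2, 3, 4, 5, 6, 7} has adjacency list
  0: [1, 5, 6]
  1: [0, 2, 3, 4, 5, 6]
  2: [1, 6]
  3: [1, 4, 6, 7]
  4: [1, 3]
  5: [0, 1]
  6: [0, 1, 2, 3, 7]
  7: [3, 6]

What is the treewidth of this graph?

A width-2 tree decomposition is:
Bags: B1 = {3, 6, 7}  B2 = {1, 3, 6}  B3 = {0, 1, 6}  B4 = {0, 1, 5}  B5 = {1, 3, 4}  B6 = {1, 2, 6}
Tree: B1–B2, B2–B3, B3–B4, B2–B5, B2–B6
The largest bag has 3 vertices, giving width 2; this decomposition certifies tw(G) ≤ 2. Conversely, {1, 3, 4} is a clique of size 3, and the vertices of any clique must share a bag in every tree decomposition; so some bag has ≥ 3 vertices and tw(G) ≥ 2. Therefore the treewidth is 2.

2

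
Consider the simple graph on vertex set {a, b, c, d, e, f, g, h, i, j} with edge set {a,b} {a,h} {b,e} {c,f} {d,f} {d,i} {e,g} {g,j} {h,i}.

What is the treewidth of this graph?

1

A width-1 tree decomposition is:
Bags: B1 = {g, j}  B2 = {e, g}  B3 = {b, e}  B4 = {a, b}  B5 = {a, h}  B6 = {h, i}  B7 = {d, i}  B8 = {d, f}  B9 = {c, f}
Tree: B1–B2, B2–B3, B3–B4, B4–B5, B5–B6, B6–B7, B7–B8, B8–B9
Every bag has size at most 2, so the width is 2 − 1 = 1 and tw(G) ≤ 1. Since G has at least one edge (e.g. j–g), it is not an edgeless graph, so tw(G) ≥ 1. Hence tw(G) = 1 exactly.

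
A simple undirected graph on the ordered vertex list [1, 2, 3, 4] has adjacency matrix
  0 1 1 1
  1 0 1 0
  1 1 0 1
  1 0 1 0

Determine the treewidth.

A width-2 tree decomposition is:
Bags: B1 = {1, 2, 3}  B2 = {1, 3, 4}
Tree: B1–B2
The largest bag has 3 vertices, giving width 2; this decomposition certifies tw(G) ≤ 2. For the lower bound, the 3 vertices {1, 2, 3} are pairwise adjacent, and any tree decomposition puts a clique entirely inside one bag — forcing width ≥ 2. Therefore the treewidth is 2.

2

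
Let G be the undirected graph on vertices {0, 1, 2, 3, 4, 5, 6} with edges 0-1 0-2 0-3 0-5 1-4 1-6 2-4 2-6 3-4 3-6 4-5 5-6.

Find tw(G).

A width-3 tree decomposition is:
Bags: B1 = {0, 1, 4, 6}  B2 = {0, 4, 5, 6}  B3 = {0, 2, 4, 6}  B4 = {0, 3, 4, 6}
Tree: B1–B2, B2–B3, B3–B4
Every bag has size at most 4, so the width is 4 − 1 = 3 and tw(G) ≤ 3. For the lower bound: the 4 vertex sets {1,6}, {4,5}, {0}, {2} are disjoint, each induces a connected subgraph, and every pair is joined by at least one edge of G. Contracting each set to a single vertex therefore yields K_{4} as a minor, and since treewidth is minor-monotone, tw(G) ≥ tw(K_{4}) = 3. Hence tw(G) = 3 exactly.

3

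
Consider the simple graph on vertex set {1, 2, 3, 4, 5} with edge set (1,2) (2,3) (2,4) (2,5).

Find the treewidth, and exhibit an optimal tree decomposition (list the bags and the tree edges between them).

Treewidth 1.
One such decomposition:
Bags: B1 = {2, 5}  B2 = {1, 2}  B3 = {2, 3}  B4 = {2, 4}
Tree: B1–B2, B1–B3, B2–B4

Every bag has size at most 2, so the width is 2 − 1 = 1 and tw(G) ≤ 1. Any graph with an edge has treewidth ≥ 1, and G has the edge 5–2. Combining the bounds, tw(G) = 1.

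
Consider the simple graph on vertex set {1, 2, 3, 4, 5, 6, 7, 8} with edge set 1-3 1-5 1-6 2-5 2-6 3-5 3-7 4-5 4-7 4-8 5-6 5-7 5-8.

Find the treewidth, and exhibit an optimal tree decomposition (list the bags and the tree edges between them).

Every bag has size at most 3, so the width is 3 − 1 = 2 and tw(G) ≤ 2. Conversely, {1, 3, 5} is a clique of size 3, and the vertices of any clique must share a bag in every tree decomposition; so some bag has ≥ 3 vertices and tw(G) ≥ 2. Therefore the treewidth is 2.

Treewidth 2.
One optimal decomposition is:
Bags: B1 = {3, 5, 7}  B2 = {4, 5, 7}  B3 = {4, 5, 8}  B4 = {1, 3, 5}  B5 = {1, 5, 6}  B6 = {2, 5, 6}
Tree: B1–B2, B2–B3, B1–B4, B4–B5, B5–B6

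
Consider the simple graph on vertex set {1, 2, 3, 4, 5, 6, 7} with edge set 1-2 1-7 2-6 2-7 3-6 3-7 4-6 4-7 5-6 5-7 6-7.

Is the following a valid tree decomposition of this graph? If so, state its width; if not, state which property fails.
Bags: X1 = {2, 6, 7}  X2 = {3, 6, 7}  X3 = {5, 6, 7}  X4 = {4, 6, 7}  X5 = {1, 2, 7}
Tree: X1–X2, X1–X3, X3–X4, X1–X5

Yes; width 2.

Checking the three conditions: (i) the bags cover all of {1, 2, 3, 4, 5, 6, 7}; (ii) for each edge, some bag contains both endpoints; (iii) the bags containing any fixed vertex form a subtree. All hold, so the decomposition is valid with width 3 − 1 = 2.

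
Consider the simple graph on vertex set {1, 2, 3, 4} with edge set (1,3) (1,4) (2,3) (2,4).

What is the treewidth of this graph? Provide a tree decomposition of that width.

The largest bag has 3 vertices, giving width 2; this decomposition certifies tw(G) ≤ 2. Since 1–3–2–4–1 is a cycle in G, G is not acyclic. Forests are exactly the graphs of treewidth ≤ 1, so tw(G) ≥ 2. Combining the bounds, tw(G) = 2.

Treewidth 2.
One optimal decomposition is:
Bags: B1 = {1, 2, 3}  B2 = {1, 2, 4}
Tree: B1–B2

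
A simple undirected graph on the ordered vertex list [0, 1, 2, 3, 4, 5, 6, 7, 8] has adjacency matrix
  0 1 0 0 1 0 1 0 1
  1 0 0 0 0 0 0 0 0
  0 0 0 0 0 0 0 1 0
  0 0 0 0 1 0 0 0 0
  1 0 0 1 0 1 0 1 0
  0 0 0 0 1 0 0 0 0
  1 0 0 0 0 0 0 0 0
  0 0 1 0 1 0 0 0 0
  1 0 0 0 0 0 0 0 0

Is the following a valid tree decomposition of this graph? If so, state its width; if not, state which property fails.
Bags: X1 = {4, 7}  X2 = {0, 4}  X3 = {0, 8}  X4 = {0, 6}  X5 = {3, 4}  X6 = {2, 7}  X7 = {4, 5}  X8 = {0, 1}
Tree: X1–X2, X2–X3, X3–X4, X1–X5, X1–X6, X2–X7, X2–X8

Yes; width 1.

Vertex coverage: the bags together contain {0, 1, 2, 3, 4, 5, 6, 7, 8}, the full vertex set. Edge coverage: each edge of G has both endpoints in at least one bag. Running intersection: for every vertex, the bags containing it form a connected subtree. All three properties hold, so this is a valid tree decomposition of width max|bag| − 1 = 1, and hence tw(G) ≤ 1.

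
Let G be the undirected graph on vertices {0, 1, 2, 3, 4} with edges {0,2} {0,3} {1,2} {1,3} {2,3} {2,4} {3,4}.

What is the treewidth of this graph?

2

A width-2 tree decomposition is:
Bags: B1 = {1, 2, 3}  B2 = {2, 3, 4}  B3 = {0, 2, 3}
Tree: B1–B2, B1–B3
Each bag holds 3 vertices, so the decomposition has width 2, which upper-bounds the treewidth. For the lower bound, the 3 vertices {0, 2, 3} are pairwise adjacent, and any tree decomposition puts a clique entirely inside one bag — forcing width ≥ 2. Hence tw(G) = 2 exactly.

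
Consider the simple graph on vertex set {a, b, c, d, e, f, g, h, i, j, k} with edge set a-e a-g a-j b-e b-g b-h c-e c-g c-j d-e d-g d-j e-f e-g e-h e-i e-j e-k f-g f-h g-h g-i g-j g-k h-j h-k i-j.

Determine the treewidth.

3

A width-3 tree decomposition is:
Bags: B1 = {b, e, g, h}  B2 = {e, g, h, j}  B3 = {a, e, g, j}  B4 = {e, f, g, h}  B5 = {e, g, h, k}  B6 = {d, e, g, j}  B7 = {e, g, i, j}  B8 = {c, e, g, j}
Tree: B1–B2, B2–B3, B1–B4, B2–B5, B2–B6, B3–B7, B7–B8
Every bag has size at most 4, so the width is 4 − 1 = 3 and tw(G) ≤ 3. For the lower bound, the 4 vertices {d, e, g, j} are pairwise adjacent, and any tree decomposition puts a clique entirely inside one bag — forcing width ≥ 3. Therefore the treewidth is 3.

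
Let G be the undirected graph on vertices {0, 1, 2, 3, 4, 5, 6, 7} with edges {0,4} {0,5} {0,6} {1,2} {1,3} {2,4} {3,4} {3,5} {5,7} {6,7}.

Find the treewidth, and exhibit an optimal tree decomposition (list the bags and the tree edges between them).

Treewidth 2.
One such decomposition:
Bags: B1 = {1, 2, 3}  B2 = {2, 3, 4}  B3 = {3, 4, 5}  B4 = {0, 4, 5}  B5 = {0, 5, 7}  B6 = {0, 6, 7}
Tree: B1–B2, B2–B3, B3–B4, B4–B5, B5–B6

Each bag holds 3 vertices, so the decomposition has width 2, which upper-bounds the treewidth. Since 1–2–4–3–1 is a cycle in G, G is not acyclic. Forests are exactly the graphs of treewidth ≤ 1, so tw(G) ≥ 2. Combining the bounds, tw(G) = 2.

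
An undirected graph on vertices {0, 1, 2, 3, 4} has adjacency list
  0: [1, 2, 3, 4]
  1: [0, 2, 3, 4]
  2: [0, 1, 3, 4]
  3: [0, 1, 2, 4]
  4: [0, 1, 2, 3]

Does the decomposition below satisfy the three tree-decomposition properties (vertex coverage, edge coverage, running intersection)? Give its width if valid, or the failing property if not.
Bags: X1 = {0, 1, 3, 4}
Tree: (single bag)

A tree decomposition must satisfy three properties: every vertex lies in some bag; for every edge, both endpoints lie together in some bag; and for every vertex, the bags containing it form a connected subtree. Here vertex 2 appears in no bag, so the decomposition is invalid.

No — vertex 2 appears in no bag.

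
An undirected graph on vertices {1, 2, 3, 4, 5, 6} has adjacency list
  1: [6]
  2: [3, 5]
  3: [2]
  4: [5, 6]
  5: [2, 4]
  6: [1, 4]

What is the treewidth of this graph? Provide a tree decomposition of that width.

Treewidth 1.
One optimal decomposition is:
Bags: B1 = {1, 6}  B2 = {4, 6}  B3 = {4, 5}  B4 = {2, 5}  B5 = {2, 3}
Tree: B1–B2, B2–B3, B3–B4, B4–B5

The largest bag has 2 vertices, giving width 1; this decomposition certifies tw(G) ≤ 1. Any graph with an edge has treewidth ≥ 1, and G has the edge 1–6. Combining the bounds, tw(G) = 1.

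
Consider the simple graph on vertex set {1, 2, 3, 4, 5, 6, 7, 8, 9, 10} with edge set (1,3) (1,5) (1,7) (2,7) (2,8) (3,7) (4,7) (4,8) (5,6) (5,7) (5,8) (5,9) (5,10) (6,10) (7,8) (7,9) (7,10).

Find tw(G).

A width-2 tree decomposition is:
Bags: B1 = {2, 7, 8}  B2 = {5, 7, 8}  B3 = {5, 7, 9}  B4 = {1, 5, 7}  B5 = {4, 7, 8}  B6 = {5, 7, 10}  B7 = {1, 3, 7}  B8 = {5, 6, 10}
Tree: B1–B2, B2–B3, B2–B4, B1–B5, B4–B6, B4–B7, B6–B8
Each bag holds 3 vertices, so the decomposition has width 2, which upper-bounds the treewidth. For the lower bound, the 3 vertices {5, 6, 10} are pairwise adjacent, and any tree decomposition puts a clique entirely inside one bag — forcing width ≥ 2. Combining the bounds, tw(G) = 2.

2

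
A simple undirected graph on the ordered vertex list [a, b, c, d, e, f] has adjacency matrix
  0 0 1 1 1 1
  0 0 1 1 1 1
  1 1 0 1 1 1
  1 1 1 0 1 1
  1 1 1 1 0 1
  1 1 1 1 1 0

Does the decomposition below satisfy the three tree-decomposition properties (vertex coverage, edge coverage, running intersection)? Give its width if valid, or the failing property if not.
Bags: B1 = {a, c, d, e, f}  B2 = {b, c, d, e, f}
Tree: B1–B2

Checking the three conditions: (i) the bags cover all of {a, b, c, d, e, f}; (ii) for each edge, some bag contains both endpoints; (iii) the bags containing any fixed vertex form a subtree. All hold, so the decomposition is valid with width 5 − 1 = 4.

Yes; width 4.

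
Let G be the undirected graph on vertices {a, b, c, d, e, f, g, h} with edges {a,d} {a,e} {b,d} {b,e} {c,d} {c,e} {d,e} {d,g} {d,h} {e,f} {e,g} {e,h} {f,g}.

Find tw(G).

A width-2 tree decomposition is:
Bags: B1 = {d, e, h}  B2 = {c, d, e}  B3 = {b, d, e}  B4 = {d, e, g}  B5 = {a, d, e}  B6 = {e, f, g}
Tree: B1–B2, B2–B3, B1–B4, B3–B5, B4–B6
The largest bag has 3 vertices, giving width 2; this decomposition certifies tw(G) ≤ 2. For the lower bound, the 3 vertices {d, e, g} are pairwise adjacent, and any tree decomposition puts a clique entirely inside one bag — forcing width ≥ 2. The upper and lower bounds meet at 2, so that is the treewidth.

2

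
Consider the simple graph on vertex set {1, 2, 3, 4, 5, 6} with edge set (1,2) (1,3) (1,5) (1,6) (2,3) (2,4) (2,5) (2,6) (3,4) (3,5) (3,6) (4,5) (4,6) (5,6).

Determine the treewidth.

4

A width-4 tree decomposition is:
Bags: B1 = {2, 3, 4, 5, 6}  B2 = {1, 2, 3, 5, 6}
Tree: B1–B2
Each bag holds 5 vertices, so the decomposition has width 4, which upper-bounds the treewidth. Conversely, {1, 2, 3, 5, 6} is a clique of size 5, and the vertices of any clique must share a bag in every tree decomposition; so some bag has ≥ 5 vertices and tw(G) ≥ 4. Therefore the treewidth is 4.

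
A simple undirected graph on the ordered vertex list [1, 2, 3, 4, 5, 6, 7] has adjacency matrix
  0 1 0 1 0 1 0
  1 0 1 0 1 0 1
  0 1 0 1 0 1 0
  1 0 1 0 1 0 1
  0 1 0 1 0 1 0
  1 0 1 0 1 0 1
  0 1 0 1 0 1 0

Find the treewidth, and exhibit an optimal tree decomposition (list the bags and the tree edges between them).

Treewidth 3.
Bags: B1 = {1, 2, 4, 6}  B2 = {2, 4, 5, 6}  B3 = {2, 4, 6, 7}  B4 = {2, 3, 4, 6}
Tree: B1–B2, B2–B3, B3–B4

The largest bag has 4 vertices, giving width 3; this decomposition certifies tw(G) ≤ 3. For the lower bound: the 4 vertex sets {1,4}, {5,6}, {2}, {7} are disjoint, each induces a connected subgraph, and every pair is joined by at least one edge of G. Contracting each set to a single vertex therefore yields K_{4} as a minor, and since treewidth is minor-monotone, tw(G) ≥ tw(K_{4}) = 3. The upper and lower bounds meet at 3, so that is the treewidth.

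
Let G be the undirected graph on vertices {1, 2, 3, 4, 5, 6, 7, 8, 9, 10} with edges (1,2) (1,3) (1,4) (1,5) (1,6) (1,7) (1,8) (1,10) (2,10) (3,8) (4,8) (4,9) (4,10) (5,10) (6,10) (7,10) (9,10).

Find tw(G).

A width-2 tree decomposition is:
Bags: B1 = {1, 5, 10}  B2 = {1, 4, 10}  B3 = {1, 6, 10}  B4 = {1, 4, 8}  B5 = {1, 2, 10}  B6 = {4, 9, 10}  B7 = {1, 3, 8}  B8 = {1, 7, 10}
Tree: B1–B2, B1–B3, B2–B4, B1–B5, B2–B6, B4–B7, B2–B8
The largest bag has 3 vertices, giving width 2; this decomposition certifies tw(G) ≤ 2. On the other hand G contains the 3-clique {1, 3, 8}. A clique must lie in a single bag of any decomposition, so no decomposition can have width below 2. The upper and lower bounds meet at 2, so that is the treewidth.

2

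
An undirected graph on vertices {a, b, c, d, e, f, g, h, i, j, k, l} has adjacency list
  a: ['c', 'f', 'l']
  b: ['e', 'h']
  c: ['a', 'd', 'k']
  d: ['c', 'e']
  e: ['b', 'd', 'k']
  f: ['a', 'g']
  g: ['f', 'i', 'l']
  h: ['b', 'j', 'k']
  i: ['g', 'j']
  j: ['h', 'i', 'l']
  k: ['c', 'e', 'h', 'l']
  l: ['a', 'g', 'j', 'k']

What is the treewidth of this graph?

3

A width-3 tree decomposition is:
Bags: B1 = {a, f, g, i}  B2 = {a, g, i, l}  B3 = {a, i, j, l}  B4 = {a, c, j, l}  B5 = {c, j, k, l}  B6 = {c, h, j, k}  B7 = {c, d, h, k}  B8 = {d, e, h, k}  B9 = {b, d, e, h}
Tree: B1–B2, B2–B3, B3–B4, B4–B5, B5–B6, B6–B7, B7–B8, B8–B9
Every bag has size at most 4, so the width is 4 − 1 = 3 and tw(G) ≤ 3. For the lower bound: the 4 vertex sets {f,g,i}, {a}, {l}, {c,h,j,k} are disjoint, each induces a connected subgraph, and every pair is joined by at least one edge of G. Contracting each set to a single vertex therefore yields K_{4} as a minor, and since treewidth is minor-monotone, tw(G) ≥ tw(K_{4}) = 3. Therefore the treewidth is 3.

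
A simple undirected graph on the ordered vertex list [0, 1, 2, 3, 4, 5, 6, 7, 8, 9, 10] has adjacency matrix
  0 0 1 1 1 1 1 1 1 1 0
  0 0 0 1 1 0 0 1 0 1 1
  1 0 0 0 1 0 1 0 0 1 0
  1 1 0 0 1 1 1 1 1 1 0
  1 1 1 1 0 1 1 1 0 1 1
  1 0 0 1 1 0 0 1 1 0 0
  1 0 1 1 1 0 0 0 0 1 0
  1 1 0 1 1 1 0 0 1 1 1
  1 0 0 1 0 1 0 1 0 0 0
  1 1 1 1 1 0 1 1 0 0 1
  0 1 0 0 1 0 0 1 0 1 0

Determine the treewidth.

4

A width-4 tree decomposition is:
Bags: B1 = {0, 2, 4, 6, 9}  B2 = {0, 3, 4, 6, 9}  B3 = {0, 3, 4, 7, 9}  B4 = {0, 3, 4, 5, 7}  B5 = {1, 3, 4, 7, 9}  B6 = {1, 4, 7, 9, 10}  B7 = {0, 3, 5, 7, 8}
Tree: B1–B2, B2–B3, B3–B4, B3–B5, B5–B6, B4–B7
Every bag has size at most 5, so the width is 5 − 1 = 4 and tw(G) ≤ 4. Conversely, {0, 3, 5, 7, 8} is a clique of size 5, and the vertices of any clique must share a bag in every tree decomposition; so some bag has ≥ 5 vertices and tw(G) ≥ 4. Therefore the treewidth is 4.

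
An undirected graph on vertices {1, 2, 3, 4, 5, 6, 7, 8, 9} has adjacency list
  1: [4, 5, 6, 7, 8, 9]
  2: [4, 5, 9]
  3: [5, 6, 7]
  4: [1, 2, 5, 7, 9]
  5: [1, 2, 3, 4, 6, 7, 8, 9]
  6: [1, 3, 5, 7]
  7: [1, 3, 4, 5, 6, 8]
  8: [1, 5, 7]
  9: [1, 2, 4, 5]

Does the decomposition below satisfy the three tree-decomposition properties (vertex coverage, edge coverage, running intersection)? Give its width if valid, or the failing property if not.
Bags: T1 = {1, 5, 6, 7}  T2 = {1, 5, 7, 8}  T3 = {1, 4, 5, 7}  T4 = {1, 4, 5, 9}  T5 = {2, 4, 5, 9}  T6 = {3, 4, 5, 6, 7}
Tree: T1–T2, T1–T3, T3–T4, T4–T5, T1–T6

No — bags containing vertex 4 are not connected in the tree.

A tree decomposition must satisfy three properties: every vertex lies in some bag; for every edge, both endpoints lie together in some bag; and for every vertex, the bags containing it form a connected subtree. Here bags containing vertex 4 are not connected in the tree, so the decomposition is invalid.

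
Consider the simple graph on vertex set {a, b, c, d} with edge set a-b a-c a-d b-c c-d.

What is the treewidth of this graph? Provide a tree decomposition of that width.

Each bag holds 3 vertices, so the decomposition has width 2, which upper-bounds the treewidth. Conversely, {a, c, d} is a clique of size 3, and the vertices of any clique must share a bag in every tree decomposition; so some bag has ≥ 3 vertices and tw(G) ≥ 2. Hence tw(G) = 2 exactly.

Treewidth 2.
One such decomposition:
Bags: B1 = {a, b, c}  B2 = {a, c, d}
Tree: B1–B2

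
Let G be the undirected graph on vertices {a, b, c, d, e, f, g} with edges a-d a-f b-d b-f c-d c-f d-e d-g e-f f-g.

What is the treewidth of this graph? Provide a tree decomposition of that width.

Every bag has size at most 3, so the width is 3 − 1 = 2 and tw(G) ≤ 2. Since d–c–f–a–d is a cycle in G, G is not acyclic. Forests are exactly the graphs of treewidth ≤ 1, so tw(G) ≥ 2. Hence tw(G) = 2 exactly.

Treewidth 2.
One such decomposition:
Bags: B1 = {c, d, f}  B2 = {a, d, f}  B3 = {d, f, g}  B4 = {d, e, f}  B5 = {b, d, f}
Tree: B1–B2, B2–B3, B3–B4, B4–B5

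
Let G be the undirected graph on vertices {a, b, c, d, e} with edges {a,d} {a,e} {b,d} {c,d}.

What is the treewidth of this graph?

1

A width-1 tree decomposition is:
Bags: B1 = {a, d}  B2 = {b, d}  B3 = {c, d}  B4 = {a, e}
Tree: B1–B2, B1–B3, B1–B4
Each bag holds 2 vertices, so the decomposition has width 1, which upper-bounds the treewidth. Since G has at least one edge (e.g. d–a), it is not an edgeless graph, so tw(G) ≥ 1. The upper and lower bounds meet at 1, so that is the treewidth.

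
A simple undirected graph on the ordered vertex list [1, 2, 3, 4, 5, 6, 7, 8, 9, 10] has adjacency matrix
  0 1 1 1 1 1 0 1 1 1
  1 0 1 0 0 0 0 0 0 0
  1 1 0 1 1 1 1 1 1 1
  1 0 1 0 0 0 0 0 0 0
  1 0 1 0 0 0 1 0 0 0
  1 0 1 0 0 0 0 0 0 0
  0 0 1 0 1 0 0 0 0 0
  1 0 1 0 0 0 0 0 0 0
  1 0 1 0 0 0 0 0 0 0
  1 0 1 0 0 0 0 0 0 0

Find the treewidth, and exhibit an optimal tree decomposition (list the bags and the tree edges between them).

Treewidth 2.
One optimal decomposition is:
Bags: B1 = {1, 3, 10}  B2 = {1, 3, 9}  B3 = {1, 3, 5}  B4 = {3, 5, 7}  B5 = {1, 3, 6}  B6 = {1, 3, 8}  B7 = {1, 3, 4}  B8 = {1, 2, 3}
Tree: B1–B2, B2–B3, B3–B4, B1–B5, B5–B6, B3–B7, B3–B8

The largest bag has 3 vertices, giving width 2; this decomposition certifies tw(G) ≤ 2. On the other hand G contains the 3-clique {1, 2, 3}. A clique must lie in a single bag of any decomposition, so no decomposition can have width below 2. Hence tw(G) = 2 exactly.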